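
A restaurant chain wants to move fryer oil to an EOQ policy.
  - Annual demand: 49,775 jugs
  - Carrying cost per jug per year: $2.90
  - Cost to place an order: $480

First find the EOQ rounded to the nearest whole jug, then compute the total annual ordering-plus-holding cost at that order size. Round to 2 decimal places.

EOQ = √(2DS/H) = √(2 × 49,775 × 480 / 2.9)
    = √(16,477,241.38) ≈ 4,059.22 → Q = 4,059 jugs
Annual ordering cost = (D/Q)·S = (49,775/4,059) × 480 = $5,886.18
Annual holding cost  = (Q/2)·H = (4,059/2) × 2.9 = $5,885.55
Total = $5,886.18 + $5,885.55 = $11,771.73

$11,771.73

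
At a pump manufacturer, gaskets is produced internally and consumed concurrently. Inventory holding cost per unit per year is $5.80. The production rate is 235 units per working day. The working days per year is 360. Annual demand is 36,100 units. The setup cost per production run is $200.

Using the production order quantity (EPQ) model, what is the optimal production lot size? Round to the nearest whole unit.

2,084 units

Daily demand d = 36,100/360 = 100.278; p = 235; 1 − d/p = 0.57329
EPQ = √(2DS / (H(1 − d/p)))
    = √(2 × 36,100 × 200 / (5.8 × 0.57329)) ≈ 2,083.93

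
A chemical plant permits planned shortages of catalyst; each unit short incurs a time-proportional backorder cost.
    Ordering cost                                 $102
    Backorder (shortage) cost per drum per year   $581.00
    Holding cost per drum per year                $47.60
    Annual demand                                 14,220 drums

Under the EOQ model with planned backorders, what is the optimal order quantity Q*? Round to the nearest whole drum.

Basic EOQ = √(2·14,220·102/47.6) = 246.866
Backorder adjustment √((H+b)/b) = √((47.6+581)/581) = 1.0402
Q* = 246.866 × 1.0402 ≈ 256.78

257 drums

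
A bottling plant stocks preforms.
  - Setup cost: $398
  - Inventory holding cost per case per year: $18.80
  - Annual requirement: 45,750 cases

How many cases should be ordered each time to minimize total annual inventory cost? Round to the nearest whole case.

1,392 cases

2DS/H = 2·45,750·398/18.8 = 1,937,074.47
EOQ = √1,937,074.47 ≈ 1,391.79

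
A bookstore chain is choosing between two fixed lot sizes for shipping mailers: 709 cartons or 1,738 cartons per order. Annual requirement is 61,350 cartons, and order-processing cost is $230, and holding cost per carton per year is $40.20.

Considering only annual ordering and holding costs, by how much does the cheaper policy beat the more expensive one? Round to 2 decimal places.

$8,899.74

Annual cost at Q: ordering D·S/Q plus holding Q·H/2.
TC(709) = (61,350/709)×230 + (709/2)×40.2 = $34,152.87
TC(1,738) = (61,350/1,738)×230 + (1,738/2)×40.2 = $43,052.61
|ΔTC| = |$34,152.87 − $43,052.61| = $8,899.74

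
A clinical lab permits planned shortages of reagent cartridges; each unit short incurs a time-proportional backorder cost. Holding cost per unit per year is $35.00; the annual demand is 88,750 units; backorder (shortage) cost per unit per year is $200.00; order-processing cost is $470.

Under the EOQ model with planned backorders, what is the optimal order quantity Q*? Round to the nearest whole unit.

Q* = √(2DS/H) · √((H + b)/b)
   = √(2 × 88,750 × 470 / 35) · √((35 + 200) / 200)
   = 1,543.882 × 1.0840 ≈ 1,673.53

1,674 units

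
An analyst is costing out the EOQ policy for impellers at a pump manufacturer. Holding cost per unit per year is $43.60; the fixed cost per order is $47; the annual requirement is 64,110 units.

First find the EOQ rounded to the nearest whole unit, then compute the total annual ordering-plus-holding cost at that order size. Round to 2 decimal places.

EOQ = √(2DS/H) = √(2 × 64,110 × 47 / 43.6)
    = √(138,218.81) ≈ 371.78 → Q = 372 units
Orders/yr = 64,110/372 = 172.339; ordering cost = 172.339 × $47 = $8,099.92
Average inventory = 372/2 = 186; holding cost = 186 × $43.6 = $8,109.60
Total = $8,099.92 + $8,109.60 = $16,209.52

$16,209.52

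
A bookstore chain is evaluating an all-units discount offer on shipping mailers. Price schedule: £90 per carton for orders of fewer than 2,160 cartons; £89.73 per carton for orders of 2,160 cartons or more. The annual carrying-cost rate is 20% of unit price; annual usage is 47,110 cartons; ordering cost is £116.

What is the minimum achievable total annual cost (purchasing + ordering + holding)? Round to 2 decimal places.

H₁ = 20%×£90 = £18.0000;  H₂ = 20%×£89.73 = £17.9460
EOQ₁ = √(2×47,110×116/18.0000) = 779.23  (< 2,160, feasible at tier 1)
EOQ₂ = √(2×47,110×116/17.9460) = 780.40  (< 2,160 → use Q = 2,160 at tier-2 price)
TC(tier 1 (EOQ₁), Q≈779.2) = £4,253,926.10
TC(tier 2, Q≈2,160.0) = £4,249,091.96
Minimum at tier 2: £4,249,091.96

£4,249,091.96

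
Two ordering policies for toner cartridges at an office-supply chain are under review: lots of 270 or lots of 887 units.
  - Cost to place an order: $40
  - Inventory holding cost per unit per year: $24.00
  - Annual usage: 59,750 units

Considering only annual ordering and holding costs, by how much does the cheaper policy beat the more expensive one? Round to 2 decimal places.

$1,246.62

TC(Q) = (D/Q)S + (Q/2)H
TC(270) = (59,750/270)×40 + (270/2)×24 = $12,091.85
TC(887) = (59,750/887)×40 + (887/2)×24 = $13,338.48
Cheaper: Q = 270.  Difference = $1,246.62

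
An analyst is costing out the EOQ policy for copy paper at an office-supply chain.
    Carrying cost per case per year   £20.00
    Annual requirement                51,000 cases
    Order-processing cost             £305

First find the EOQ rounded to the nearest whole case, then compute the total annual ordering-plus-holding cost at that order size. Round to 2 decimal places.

Q* = √(2·D·S / H) = √(2·51,000·305 / 20) = √1,555,500.0 ≈ 1,247.20 → Q = 1,247 cases
Annual ordering cost = (D/Q)·S = (51,000/1,247) × 305 = £12,473.94
Annual holding cost  = (Q/2)·H = (1,247/2) × 20 = £12,470.00
Total = £12,473.94 + £12,470.00 = £24,943.94

£24,943.94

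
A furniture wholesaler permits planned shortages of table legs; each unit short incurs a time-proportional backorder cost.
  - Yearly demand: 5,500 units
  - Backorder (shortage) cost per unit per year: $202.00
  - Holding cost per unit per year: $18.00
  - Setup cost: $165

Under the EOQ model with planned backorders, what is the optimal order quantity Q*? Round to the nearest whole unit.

331 units

Q* = √(2DS/H) · √((H + b)/b)
   = √(2 × 5,500 × 165 / 18) · √((18 + 202) / 202)
   = 317.543 × 1.0436 ≈ 331.39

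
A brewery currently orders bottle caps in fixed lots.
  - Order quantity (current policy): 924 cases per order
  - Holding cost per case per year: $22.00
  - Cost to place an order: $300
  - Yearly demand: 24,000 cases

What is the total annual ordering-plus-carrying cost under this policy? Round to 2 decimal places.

$17,956.21

Ordering: D/Q × S = 24,000/924 × $300 = $7,792.21
Holding:  Q/2 × H = 924/2 × $22 = $10,164.00
Total = $7,792.21 + $10,164.00 = $17,956.21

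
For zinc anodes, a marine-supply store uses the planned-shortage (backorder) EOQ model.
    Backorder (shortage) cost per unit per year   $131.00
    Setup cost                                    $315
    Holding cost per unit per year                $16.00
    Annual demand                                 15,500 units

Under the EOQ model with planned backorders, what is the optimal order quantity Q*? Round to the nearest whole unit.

Q* = √(2DS/H) · √((H + b)/b)
   = √(2 × 15,500 × 315 / 16) · √((16 + 131) / 131)
   = 781.225 × 1.0593 ≈ 827.56

828 units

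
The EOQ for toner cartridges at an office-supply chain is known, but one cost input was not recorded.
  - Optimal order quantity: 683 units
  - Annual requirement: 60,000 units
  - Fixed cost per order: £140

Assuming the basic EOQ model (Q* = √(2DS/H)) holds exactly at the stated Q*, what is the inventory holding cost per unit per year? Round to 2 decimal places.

£36.01

Since Q* = (2DS/H)^½, squaring gives Q*²·H = 2DS.
H = 2DS / Q² = 2 × 60,000 × 140 / 683² = 36.0137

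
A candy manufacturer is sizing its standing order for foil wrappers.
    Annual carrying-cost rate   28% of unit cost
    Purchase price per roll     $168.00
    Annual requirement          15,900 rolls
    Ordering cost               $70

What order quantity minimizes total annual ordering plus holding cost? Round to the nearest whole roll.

Holding cost per roll per year: H = 28% × $168 = $47.0400
Q* = √(2·D·S / H) = √(2·15,900·70 / 47.04) = √47,321.4 ≈ 217.53

218 rolls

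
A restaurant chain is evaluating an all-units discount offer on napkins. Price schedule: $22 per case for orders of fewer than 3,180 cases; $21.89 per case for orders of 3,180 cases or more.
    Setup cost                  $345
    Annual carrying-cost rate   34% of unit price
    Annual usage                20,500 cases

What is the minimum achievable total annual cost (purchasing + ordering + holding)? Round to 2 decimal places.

$461,286.14

H₁ = 34%×$22 = $7.4800;  H₂ = 34%×$21.89 = $7.4426
EOQ₁ = √(2×20,500×345/7.4800) = 1,375.15  (< 3,180, feasible at tier 1)
EOQ₂ = √(2×20,500×345/7.4426) = 1,378.60  (< 3,180 → use Q = 3,180 at tier-2 price)
TC(tier 1 (EOQ₁), Q≈1,375.2) = $461,286.14
TC(tier 2, Q≈3,180.0) = $462,802.79
Minimum at tier 1 (EOQ₁): $461,286.14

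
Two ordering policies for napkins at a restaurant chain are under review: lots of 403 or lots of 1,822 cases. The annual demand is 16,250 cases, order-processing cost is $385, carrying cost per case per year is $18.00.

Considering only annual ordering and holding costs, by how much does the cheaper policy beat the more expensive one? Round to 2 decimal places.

$680.53

Annual cost at Q: ordering D·S/Q plus holding Q·H/2.
TC(403) = (16,250/403)×385 + (403/2)×18 = $19,151.19
TC(1,822) = (16,250/1,822)×385 + (1,822/2)×18 = $19,831.73
Cheaper: Q = 403.  Difference = $680.53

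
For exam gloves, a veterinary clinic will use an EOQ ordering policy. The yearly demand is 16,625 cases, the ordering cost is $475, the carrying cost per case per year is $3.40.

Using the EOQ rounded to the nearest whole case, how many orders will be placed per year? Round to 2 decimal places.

7.71 orders per year

2DS/H = 2·16,625·475/3.4 = 4,645,220.59
EOQ = √4,645,220.59 ≈ 2,155.28 → Q = 2,155
N = D/Q = 16,625/2,155 ≈ 7.715 orders/yr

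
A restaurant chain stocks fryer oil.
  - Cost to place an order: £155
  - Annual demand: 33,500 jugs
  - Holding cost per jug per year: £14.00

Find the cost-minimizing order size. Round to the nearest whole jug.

861 jugs

Optimal lot size Q* = (2 × 33,500 × £155 / £14)^½ ≈ 861.27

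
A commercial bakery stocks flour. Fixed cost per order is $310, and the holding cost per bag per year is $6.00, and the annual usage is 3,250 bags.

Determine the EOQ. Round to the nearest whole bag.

580 bags

Q* = √(2·D·S / H) = √(2·3,250·310 / 6) = √335,833.3 ≈ 579.51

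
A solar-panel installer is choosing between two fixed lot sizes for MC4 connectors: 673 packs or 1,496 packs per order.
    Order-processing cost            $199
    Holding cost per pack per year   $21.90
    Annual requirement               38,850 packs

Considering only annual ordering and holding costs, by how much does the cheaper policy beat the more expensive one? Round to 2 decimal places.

$2,692.14

For each Q, cost = (D/Q)·S + (Q/2)·H.
TC(673) = (38,850/673)×199 + (673/2)×21.9 = $18,856.94
TC(1,496) = (38,850/1,496)×199 + (1,496/2)×21.9 = $21,549.08
Lots of 673 are cheaper by $2,692.14.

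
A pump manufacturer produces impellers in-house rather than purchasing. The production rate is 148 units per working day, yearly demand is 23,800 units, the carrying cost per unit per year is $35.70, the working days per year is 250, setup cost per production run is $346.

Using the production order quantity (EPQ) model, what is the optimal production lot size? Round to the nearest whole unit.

d = 23,800/250 = 95.2000 units/day;  effective holding cost H(1 − d/p) = 35.7·(1 − 95.2000/148) = 12.73622
Q* = √(2DS / H_eff) = √(2·23,800·346 / 12.73622) ≈ 1,137.16

1,137 units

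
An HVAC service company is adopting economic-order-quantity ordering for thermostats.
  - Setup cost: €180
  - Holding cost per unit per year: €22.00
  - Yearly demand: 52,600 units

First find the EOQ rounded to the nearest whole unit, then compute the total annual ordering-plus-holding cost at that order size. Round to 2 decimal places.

€20,410.59

2DS/H = 2·52,600·180/22 = 860,727.27
EOQ = √860,727.27 ≈ 927.75 → Q = 928 units
Annual ordering cost = (D/Q)·S = (52,600/928) × 180 = €10,202.59
Annual holding cost  = (Q/2)·H = (928/2) × 22 = €10,208.00
Total = €10,202.59 + €10,208.00 = €20,410.59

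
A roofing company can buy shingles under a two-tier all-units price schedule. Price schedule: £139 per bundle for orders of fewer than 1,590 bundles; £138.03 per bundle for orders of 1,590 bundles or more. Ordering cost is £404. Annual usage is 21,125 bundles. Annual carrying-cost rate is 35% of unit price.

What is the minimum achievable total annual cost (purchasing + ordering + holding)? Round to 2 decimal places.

£2,959,658.21

H₁ = 35%×£139 = £48.6500;  H₂ = 35%×£138.03 = £48.3105
EOQ₁ = √(2×21,125×404/48.6500) = 592.33  (< 1,590, feasible at tier 1)
EOQ₂ = √(2×21,125×404/48.3105) = 594.41  (< 1,590 → use Q = 1,590 at tier-2 price)
TC(tier 1 (EOQ₁), Q≈592.3) = £2,965,191.78
TC(tier 2, Q≈1,590.0) = £2,959,658.21
Minimum at tier 2: £2,959,658.21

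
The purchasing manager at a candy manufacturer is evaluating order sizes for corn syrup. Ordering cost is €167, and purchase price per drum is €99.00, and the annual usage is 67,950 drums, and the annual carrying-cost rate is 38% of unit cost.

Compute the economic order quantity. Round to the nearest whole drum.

Carrying cost H = €99 × 38% = €37.6200/drum/yr
2DS/H = 2·67,950·167/37.62 = 603,277.51
EOQ = √603,277.51 ≈ 776.71

777 drums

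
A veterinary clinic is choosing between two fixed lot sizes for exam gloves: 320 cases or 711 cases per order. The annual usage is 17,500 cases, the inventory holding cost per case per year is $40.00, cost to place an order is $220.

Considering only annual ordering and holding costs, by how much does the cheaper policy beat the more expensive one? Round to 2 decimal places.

TC(Q) = (D/Q)S + (Q/2)H
TC(320) = (17,500/320)×220 + (320/2)×40 = $18,431.25
TC(711) = (17,500/711)×220 + (711/2)×40 = $19,634.91
Cheaper: Q = 320.  Difference = $1,203.66

$1,203.66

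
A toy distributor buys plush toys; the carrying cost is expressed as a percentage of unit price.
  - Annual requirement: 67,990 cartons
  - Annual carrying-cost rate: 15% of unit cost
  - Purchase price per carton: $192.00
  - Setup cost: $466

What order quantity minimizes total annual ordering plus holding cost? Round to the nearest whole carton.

Holding cost per carton per year: H = 15% × $192 = $28.8000
EOQ = √(2DS/H) = √(2 × 67,990 × 466 / 28.8)
    = √(2,200,231.94) ≈ 1,483.32

1,483 cartons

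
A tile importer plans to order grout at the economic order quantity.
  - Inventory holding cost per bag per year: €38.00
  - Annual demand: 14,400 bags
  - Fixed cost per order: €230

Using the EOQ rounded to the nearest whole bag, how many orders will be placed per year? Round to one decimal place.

34.4 orders per year

2DS/H = 2·14,400·230/38 = 174,315.79
EOQ = √174,315.79 ≈ 417.51 → Q = 418
Orders per year = D/Q = 14,400 / 418 = 34.450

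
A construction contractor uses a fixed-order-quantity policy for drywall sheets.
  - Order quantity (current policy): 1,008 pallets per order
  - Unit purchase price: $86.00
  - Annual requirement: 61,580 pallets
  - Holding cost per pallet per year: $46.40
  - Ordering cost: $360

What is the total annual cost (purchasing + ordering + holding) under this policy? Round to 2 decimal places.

$5,341,258.46

Ordering: D/Q × S = 61,580/1,008 × $360 = $21,992.86
Holding:  Q/2 × H = 1,008/2 × $46.4 = $23,385.60
Purchase cost = D·C = 61,580 × 86 = $5,295,880.00
Total = $21,992.86 + $23,385.60 + $5,295,880.00 = $5,341,258.46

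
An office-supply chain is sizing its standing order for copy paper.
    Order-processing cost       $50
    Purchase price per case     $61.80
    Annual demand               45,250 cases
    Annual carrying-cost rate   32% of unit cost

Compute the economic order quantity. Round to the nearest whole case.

Holding cost per case per year: H = 32% × $61.8 = $19.7760
EOQ = √(2DS/H) = √(2 × 45,250 × 50 / 19.776)
    = √(228,812.70) ≈ 478.34

478 cases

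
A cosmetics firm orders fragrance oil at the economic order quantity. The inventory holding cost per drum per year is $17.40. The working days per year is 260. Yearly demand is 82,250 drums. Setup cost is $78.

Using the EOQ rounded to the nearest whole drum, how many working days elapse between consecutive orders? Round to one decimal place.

2.7 days

2DS/H = 2·82,250·78/17.4 = 737,413.79
EOQ = √737,413.79 ≈ 858.73 → Q = 859 drums
T = Q/D × 260 days = 859/82,250 × 260 = 2.715 days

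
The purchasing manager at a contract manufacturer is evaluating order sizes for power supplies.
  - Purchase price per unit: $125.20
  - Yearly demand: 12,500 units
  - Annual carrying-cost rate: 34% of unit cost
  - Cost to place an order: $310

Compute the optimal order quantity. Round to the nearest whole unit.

Carrying cost H = $125.2 × 34% = $42.5680/unit/yr
Optimal lot size Q* = (2 × 12,500 × $310 / $42.568)^½ ≈ 426.69

427 units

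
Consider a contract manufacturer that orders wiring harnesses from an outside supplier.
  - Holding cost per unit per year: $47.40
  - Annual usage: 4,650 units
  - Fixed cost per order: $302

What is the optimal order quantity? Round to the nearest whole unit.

243 units

Q* = √(2·D·S / H) = √(2·4,650·302 / 47.4) = √59,253.2 ≈ 243.42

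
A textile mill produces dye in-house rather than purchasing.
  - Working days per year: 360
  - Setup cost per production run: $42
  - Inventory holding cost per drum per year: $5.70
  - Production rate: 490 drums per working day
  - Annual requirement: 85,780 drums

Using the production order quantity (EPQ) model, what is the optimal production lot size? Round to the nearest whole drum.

d = 85,780/360 = 238.2778 drums/day;  effective holding cost H(1 − d/p) = 5.7·(1 − 238.2778/490) = 2.92820
Q* = √(2DS / H_eff) = √(2·85,780·42 / 2.92820) ≈ 1,568.67

1,569 drums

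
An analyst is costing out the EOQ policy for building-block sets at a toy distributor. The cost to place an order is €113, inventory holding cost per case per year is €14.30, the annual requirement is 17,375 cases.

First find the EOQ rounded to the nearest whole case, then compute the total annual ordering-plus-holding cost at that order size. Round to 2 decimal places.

€7,493.50

Q* = √(2·D·S / H) = √(2·17,375·113 / 14.3) = √274,597.9 ≈ 524.02 → Q = 524 cases
Ordering: D/Q × S = 17,375/524 × €113 = €3,746.90
Holding:  Q/2 × H = 524/2 × €14.3 = €3,746.60
Total = €3,746.90 + €3,746.60 = €7,493.50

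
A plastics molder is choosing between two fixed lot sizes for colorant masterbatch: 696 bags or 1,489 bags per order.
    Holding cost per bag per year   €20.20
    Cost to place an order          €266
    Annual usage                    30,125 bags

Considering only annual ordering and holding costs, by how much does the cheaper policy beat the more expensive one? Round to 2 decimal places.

TC(Q) = (D/Q)S + (Q/2)H
TC(696) = (30,125/696)×266 + (696/2)×20.2 = €18,542.89
TC(1,489) = (30,125/1,489)×266 + (1,489/2)×20.2 = €20,420.53
Cheaper: Q = 696.  Difference = €1,877.64

€1,877.64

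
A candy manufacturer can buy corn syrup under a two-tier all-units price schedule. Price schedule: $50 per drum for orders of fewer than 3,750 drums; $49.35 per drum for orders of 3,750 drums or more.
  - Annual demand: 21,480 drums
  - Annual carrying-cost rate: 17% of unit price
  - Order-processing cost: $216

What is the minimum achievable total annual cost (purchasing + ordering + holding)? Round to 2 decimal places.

H₁ = 17%×$50 = $8.5000;  H₂ = 17%×$49.35 = $8.3895
EOQ₁ = √(2×21,480×216/8.5000) = 1,044.84  (< 3,750, feasible at tier 1)
EOQ₂ = √(2×21,480×216/8.3895) = 1,051.70  (< 3,750 → use Q = 3,750 at tier-2 price)
TC(tier 1 (EOQ₁), Q≈1,044.8) = $1,082,881.14
TC(tier 2, Q≈3,750.0) = $1,077,005.56
Minimum at tier 2: $1,077,005.56

$1,077,005.56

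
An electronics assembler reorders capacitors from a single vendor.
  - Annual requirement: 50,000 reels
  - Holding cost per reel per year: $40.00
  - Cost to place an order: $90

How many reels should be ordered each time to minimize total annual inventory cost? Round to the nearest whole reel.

2DS/H = 2·50,000·90/40 = 225,000.00
EOQ = √225,000.00 ≈ 474.34

474 reels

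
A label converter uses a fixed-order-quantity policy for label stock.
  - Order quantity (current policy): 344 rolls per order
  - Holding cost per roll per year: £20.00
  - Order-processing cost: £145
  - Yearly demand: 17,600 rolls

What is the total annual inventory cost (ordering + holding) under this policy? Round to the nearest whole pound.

Ordering: D/Q × S = 17,600/344 × £145 = £7,418.60
Holding:  Q/2 × H = 344/2 × £20 = £3,440.00
Total = £7,418.60 + £3,440.00 = £10,858.60

£10,859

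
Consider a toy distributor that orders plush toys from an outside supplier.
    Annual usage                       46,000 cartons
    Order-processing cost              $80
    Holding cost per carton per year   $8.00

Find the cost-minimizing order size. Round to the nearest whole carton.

EOQ = √(2DS/H) = √(2 × 46,000 × 80 / 8)
    = √(920,000.00) ≈ 959.17

959 cartons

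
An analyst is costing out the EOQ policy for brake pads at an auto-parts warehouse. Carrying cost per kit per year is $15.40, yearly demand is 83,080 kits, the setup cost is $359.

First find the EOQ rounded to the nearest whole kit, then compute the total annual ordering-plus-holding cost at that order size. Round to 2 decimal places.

$30,308.95

EOQ = √(2DS/H) = √(2 × 83,080 × 359 / 15.4)
    = √(3,873,470.13) ≈ 1,968.11 → Q = 1,968 kits
Annual ordering cost = (D/Q)·S = (83,080/1,968) × 359 = $15,155.35
Annual holding cost  = (Q/2)·H = (1,968/2) × 15.4 = $15,153.60
Total = $15,155.35 + $15,153.60 = $30,308.95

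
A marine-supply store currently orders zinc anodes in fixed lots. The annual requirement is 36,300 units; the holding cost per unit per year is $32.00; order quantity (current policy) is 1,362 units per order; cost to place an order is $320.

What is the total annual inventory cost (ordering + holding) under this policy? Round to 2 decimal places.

$30,320.63

Orders/yr = 36,300/1,362 = 26.652; ordering cost = 26.652 × $320 = $8,528.63
Average inventory = 1,362/2 = 681; holding cost = 681 × $32 = $21,792.00
Total = $8,528.63 + $21,792.00 = $30,320.63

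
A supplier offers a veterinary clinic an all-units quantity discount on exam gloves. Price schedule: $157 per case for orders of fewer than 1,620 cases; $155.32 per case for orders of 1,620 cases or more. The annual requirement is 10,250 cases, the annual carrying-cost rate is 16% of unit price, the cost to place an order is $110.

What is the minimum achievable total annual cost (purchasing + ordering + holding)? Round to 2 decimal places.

$1,612,855.46

H₁ = 16%×$157 = $25.1200;  H₂ = 16%×$155.32 = $24.8512
EOQ₁ = √(2×10,250×110/25.1200) = 299.61  (< 1,620, feasible at tier 1)
EOQ₂ = √(2×10,250×110/24.8512) = 301.23  (< 1,620 → use Q = 1,620 at tier-2 price)
TC(tier 1 (EOQ₁), Q≈299.6) = $1,616,776.33
TC(tier 2, Q≈1,620.0) = $1,612,855.46
Minimum at tier 2: $1,612,855.46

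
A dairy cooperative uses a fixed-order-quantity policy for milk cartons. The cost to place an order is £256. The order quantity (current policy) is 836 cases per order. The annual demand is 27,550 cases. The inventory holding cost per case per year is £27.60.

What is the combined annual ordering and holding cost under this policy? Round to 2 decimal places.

Annual ordering cost = (D/Q)·S = (27,550/836) × 256 = £8,436.36
Annual holding cost  = (Q/2)·H = (836/2) × 27.6 = £11,536.80
Total = £8,436.36 + £11,536.80 = £19,973.16

£19,973.16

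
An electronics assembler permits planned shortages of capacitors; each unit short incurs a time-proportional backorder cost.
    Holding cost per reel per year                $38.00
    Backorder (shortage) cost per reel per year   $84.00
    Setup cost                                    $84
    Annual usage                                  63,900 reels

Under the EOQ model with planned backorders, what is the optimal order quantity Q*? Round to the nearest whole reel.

Basic EOQ = √(2·63,900·84/38) = 531.512
Backorder adjustment √((H+b)/b) = √((38+84)/84) = 1.2051
Q* = 531.512 × 1.2051 ≈ 640.55

641 reels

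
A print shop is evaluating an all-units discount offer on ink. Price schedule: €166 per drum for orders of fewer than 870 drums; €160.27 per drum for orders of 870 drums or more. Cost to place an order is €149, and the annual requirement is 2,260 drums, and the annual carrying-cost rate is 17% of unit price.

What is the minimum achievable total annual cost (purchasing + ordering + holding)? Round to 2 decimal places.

€374,449.22

H₁ = 17%×€166 = €28.2200;  H₂ = 17%×€160.27 = €27.2459
EOQ₁ = √(2×2,260×149/28.2200) = 154.48  (< 870, feasible at tier 1)
EOQ₂ = √(2×2,260×149/27.2459) = 157.22  (< 870 → use Q = 870 at tier-2 price)
TC(tier 1 (EOQ₁), Q≈154.5) = €379,519.54
TC(tier 2, Q≈870.0) = €374,449.22
Minimum at tier 2: €374,449.22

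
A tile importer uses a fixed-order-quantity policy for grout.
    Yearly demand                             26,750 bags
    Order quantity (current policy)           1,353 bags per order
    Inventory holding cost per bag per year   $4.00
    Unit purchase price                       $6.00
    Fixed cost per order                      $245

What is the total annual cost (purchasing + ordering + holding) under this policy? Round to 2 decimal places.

$168,049.87

Ordering: D/Q × S = 26,750/1,353 × $245 = $4,843.87
Holding:  Q/2 × H = 1,353/2 × $4 = $2,706.00
Purchase cost = D·C = 26,750 × 6 = $160,500.00
Total = $4,843.87 + $2,706.00 + $160,500.00 = $168,049.87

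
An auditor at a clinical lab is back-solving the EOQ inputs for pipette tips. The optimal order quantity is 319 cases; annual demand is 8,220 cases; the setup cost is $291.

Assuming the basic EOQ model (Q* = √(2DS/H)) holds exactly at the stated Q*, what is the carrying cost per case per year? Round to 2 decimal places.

Since Q* = (2DS/H)^½, squaring gives Q*²·H = 2DS.
H = 2DS / Q² = 2 × 8,220 × 291 / 319² = 47.0125

$47.01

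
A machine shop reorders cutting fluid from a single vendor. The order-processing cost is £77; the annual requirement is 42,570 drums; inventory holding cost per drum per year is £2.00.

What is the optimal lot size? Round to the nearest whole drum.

2DS/H = 2·42,570·77/2 = 3,277,890.00
EOQ = √3,277,890.00 ≈ 1,810.49

1,810 drums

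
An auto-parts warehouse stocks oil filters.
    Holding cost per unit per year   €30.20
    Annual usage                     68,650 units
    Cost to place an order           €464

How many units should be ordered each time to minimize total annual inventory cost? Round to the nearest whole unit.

1,452 units

Q* = √(2·D·S / H) = √(2·68,650·464 / 30.2) = √2,109,509.9 ≈ 1,452.42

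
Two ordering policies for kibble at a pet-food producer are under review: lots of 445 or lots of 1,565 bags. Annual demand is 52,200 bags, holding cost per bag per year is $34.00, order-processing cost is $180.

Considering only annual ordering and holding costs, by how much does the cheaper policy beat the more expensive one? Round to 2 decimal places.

$3,929.23

TC(Q) = (D/Q)S + (Q/2)H
TC(445) = (52,200/445)×180 + (445/2)×34 = $28,679.61
TC(1,565) = (52,200/1,565)×180 + (1,565/2)×34 = $32,608.83
Cheaper: Q = 445.  Difference = $3,929.23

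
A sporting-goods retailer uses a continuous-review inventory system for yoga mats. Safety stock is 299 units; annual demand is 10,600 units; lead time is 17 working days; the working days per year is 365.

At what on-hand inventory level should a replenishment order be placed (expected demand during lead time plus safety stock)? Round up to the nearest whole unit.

Daily demand d = 10,600 / 365 = 29.041 units/day
Demand during lead time = 29.041 × 17 = 493.70
Reorder point = 493.70 + 299 = 792.70 → round up

793 units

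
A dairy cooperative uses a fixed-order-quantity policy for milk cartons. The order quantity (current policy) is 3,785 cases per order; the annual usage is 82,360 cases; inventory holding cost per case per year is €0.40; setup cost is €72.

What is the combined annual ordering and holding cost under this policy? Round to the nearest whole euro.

Ordering: D/Q × S = 82,360/3,785 × €72 = €1,566.69
Holding:  Q/2 × H = 3,785/2 × €0.4 = €757.00
Total = €1,566.69 + €757.00 = €2,323.69

€2,324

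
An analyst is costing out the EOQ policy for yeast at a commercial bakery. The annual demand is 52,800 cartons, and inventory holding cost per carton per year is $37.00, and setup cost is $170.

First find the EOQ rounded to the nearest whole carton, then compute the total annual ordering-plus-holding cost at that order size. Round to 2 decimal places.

$25,772.55

Optimal lot size Q* = (2 × 52,800 × $170 / $37)^½ ≈ 696.56 → Q = 697 cartons
Orders/yr = 52,800/697 = 75.753; ordering cost = 75.753 × $170 = $12,878.05
Average inventory = 697/2 = 348.5; holding cost = 348.5 × $37 = $12,894.50
Total = $12,878.05 + $12,894.50 = $25,772.55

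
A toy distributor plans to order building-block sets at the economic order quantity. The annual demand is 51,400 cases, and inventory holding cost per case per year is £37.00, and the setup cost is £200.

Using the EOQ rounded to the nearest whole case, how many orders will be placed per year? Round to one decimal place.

69.0 orders per year

Optimal lot size Q* = (2 × 51,400 × £200 / £37)^½ ≈ 745.44 → Q = 745
Orders per year = D/Q = 51,400 / 745 = 68.993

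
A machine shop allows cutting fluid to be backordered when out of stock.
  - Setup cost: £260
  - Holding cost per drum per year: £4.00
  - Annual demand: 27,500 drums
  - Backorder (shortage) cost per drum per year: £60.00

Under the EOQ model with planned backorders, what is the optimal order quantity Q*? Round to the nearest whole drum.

1,953 drums

Q* = √(2DS/H) · √((H + b)/b)
   = √(2 × 27,500 × 260 / 4) · √((4 + 60) / 60)
   = 1,890.767 × 1.0328 ≈ 1,952.78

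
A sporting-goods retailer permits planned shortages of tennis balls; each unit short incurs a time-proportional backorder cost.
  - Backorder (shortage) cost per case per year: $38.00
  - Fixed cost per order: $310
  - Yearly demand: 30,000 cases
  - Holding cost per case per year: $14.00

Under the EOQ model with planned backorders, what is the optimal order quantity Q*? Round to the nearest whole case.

1,348 cases

Q* = √(2DS/H) · √((H + b)/b)
   = √(2 × 30,000 × 310 / 14) · √((14 + 38) / 38)
   = 1,152.637 × 1.1698 ≈ 1,348.35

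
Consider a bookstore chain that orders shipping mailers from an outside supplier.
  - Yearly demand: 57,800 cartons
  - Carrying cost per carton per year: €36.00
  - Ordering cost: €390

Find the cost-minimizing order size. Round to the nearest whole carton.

1,119 cartons

EOQ = √(2DS/H) = √(2 × 57,800 × 390 / 36)
    = √(1,252,333.33) ≈ 1,119.08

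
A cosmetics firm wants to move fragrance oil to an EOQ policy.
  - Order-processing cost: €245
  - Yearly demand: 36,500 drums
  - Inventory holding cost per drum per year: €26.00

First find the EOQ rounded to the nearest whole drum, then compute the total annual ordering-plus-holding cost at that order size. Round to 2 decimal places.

€21,564.09

EOQ = √(2DS/H) = √(2 × 36,500 × 245 / 26)
    = √(687,884.62) ≈ 829.39 → Q = 829 drums
Annual ordering cost = (D/Q)·S = (36,500/829) × 245 = €10,787.09
Annual holding cost  = (Q/2)·H = (829/2) × 26 = €10,777.00
Total = €10,787.09 + €10,777.00 = €21,564.09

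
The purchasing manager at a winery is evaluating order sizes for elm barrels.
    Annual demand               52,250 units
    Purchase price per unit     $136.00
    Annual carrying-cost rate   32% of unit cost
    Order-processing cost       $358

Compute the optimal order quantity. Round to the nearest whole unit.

Holding cost per unit per year: H = 32% × $136 = $43.5200
Optimal lot size Q* = (2 × 52,250 × $358 / $43.52)^½ ≈ 927.16

927 units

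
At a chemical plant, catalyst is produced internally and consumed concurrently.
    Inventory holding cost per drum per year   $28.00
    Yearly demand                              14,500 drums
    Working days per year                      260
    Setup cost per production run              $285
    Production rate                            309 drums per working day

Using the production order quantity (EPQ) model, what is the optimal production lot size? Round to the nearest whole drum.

Daily demand d = 14,500/260 = 55.769; p = 309; 1 − d/p = 0.81952
EPQ = √(2DS / (H(1 − d/p)))
    = √(2 × 14,500 × 285 / (28 × 0.81952)) ≈ 600.15

600 drums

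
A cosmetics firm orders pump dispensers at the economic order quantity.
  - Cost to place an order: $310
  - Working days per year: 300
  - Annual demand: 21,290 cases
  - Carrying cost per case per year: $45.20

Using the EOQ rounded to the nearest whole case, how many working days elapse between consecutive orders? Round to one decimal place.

Q* = √(2·D·S / H) = √(2·21,290·310 / 45.2) = √292,031.0 ≈ 540.40 → Q = 540 cases
Days between orders = 300 / (D/Q) = 300 / 39.426 ≈ 7.609

7.6 days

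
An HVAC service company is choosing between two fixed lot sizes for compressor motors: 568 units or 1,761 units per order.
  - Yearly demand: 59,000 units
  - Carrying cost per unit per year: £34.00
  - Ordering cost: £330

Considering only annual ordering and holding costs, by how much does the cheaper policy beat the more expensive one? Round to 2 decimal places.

£2,940.95

For each Q, cost = (D/Q)·S + (Q/2)·H.
TC(568) = (59,000/568)×330 + (568/2)×34 = £43,934.17
TC(1,761) = (59,000/1,761)×330 + (1,761/2)×34 = £40,993.22
|ΔTC| = |£43,934.17 − £40,993.22| = £2,940.95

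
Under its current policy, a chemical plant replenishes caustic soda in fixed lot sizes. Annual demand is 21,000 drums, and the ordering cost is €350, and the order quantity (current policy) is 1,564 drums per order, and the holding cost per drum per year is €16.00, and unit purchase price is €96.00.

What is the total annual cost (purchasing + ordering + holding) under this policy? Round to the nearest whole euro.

Ordering: D/Q × S = 21,000/1,564 × €350 = €4,699.49
Holding:  Q/2 × H = 1,564/2 × €16 = €12,512.00
Purchase cost = D·C = 21,000 × 96 = €2,016,000.00
Total = €4,699.49 + €12,512.00 + €2,016,000.00 = €2,033,211.49

€2,033,211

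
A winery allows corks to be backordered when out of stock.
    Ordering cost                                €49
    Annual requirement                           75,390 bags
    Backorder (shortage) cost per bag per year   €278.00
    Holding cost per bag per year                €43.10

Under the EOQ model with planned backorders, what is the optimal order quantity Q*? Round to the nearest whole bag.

445 bags

Basic EOQ = √(2·75,390·49/43.1) = 414.029
Backorder adjustment √((H+b)/b) = √((43.1+278)/278) = 1.0747
Q* = 414.029 × 1.0747 ≈ 444.97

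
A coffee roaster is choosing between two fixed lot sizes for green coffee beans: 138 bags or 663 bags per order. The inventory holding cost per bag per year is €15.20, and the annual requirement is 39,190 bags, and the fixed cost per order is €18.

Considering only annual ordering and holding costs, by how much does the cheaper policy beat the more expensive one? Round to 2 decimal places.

€57.76

For each Q, cost = (D/Q)·S + (Q/2)·H.
TC(138) = (39,190/138)×18 + (138/2)×15.2 = €6,160.54
TC(663) = (39,190/663)×18 + (663/2)×15.2 = €6,102.78
Lots of 663 are cheaper by €57.76.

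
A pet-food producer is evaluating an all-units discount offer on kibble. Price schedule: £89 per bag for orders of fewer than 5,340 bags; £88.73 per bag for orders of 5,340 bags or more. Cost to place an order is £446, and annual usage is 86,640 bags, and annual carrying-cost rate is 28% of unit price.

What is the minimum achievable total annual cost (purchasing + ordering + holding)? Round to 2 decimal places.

H₁ = 28%×£89 = £24.9200;  H₂ = 28%×£88.73 = £24.8444
EOQ₁ = √(2×86,640×446/24.9200) = 1,761.03  (< 5,340, feasible at tier 1)
EOQ₂ = √(2×86,640×446/24.8444) = 1,763.71  (< 5,340 → use Q = 5,340 at tier-2 price)
TC(tier 1 (EOQ₁), Q≈1,761.0) = £7,754,844.96
TC(tier 2, Q≈5,340.0) = £7,761,137.97
Minimum at tier 1 (EOQ₁): £7,754,844.96

£7,754,844.96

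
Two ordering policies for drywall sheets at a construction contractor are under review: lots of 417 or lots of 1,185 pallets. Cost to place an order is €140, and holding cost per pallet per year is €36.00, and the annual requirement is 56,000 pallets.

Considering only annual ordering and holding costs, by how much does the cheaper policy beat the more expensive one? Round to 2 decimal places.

€1,639.07

Annual cost at Q: ordering D·S/Q plus holding Q·H/2.
TC(417) = (56,000/417)×140 + (417/2)×36 = €26,306.96
TC(1,185) = (56,000/1,185)×140 + (1,185/2)×36 = €27,946.03
Lots of 417 are cheaper by €1,639.07.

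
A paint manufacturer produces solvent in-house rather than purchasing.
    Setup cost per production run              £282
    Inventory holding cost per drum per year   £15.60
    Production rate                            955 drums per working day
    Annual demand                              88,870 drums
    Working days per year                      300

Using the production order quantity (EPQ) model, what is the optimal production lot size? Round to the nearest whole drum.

Daily demand d = 88,870/300 = 296.233; p = 955; 1 − d/p = 0.68981
EPQ = √(2DS / (H(1 − d/p)))
    = √(2 × 88,870 × 282 / (15.6 × 0.68981)) ≈ 2,158.20

2,158 drums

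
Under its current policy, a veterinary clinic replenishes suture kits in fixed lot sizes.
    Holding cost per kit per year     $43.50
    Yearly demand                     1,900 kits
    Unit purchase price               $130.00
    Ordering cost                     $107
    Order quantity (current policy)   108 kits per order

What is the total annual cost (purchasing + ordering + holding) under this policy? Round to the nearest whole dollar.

Ordering: D/Q × S = 1,900/108 × $107 = $1,882.41
Holding:  Q/2 × H = 108/2 × $43.5 = $2,349.00
Purchase cost = D·C = 1,900 × 130 = $247,000.00
Total = $1,882.41 + $2,349.00 + $247,000.00 = $251,231.41

$251,231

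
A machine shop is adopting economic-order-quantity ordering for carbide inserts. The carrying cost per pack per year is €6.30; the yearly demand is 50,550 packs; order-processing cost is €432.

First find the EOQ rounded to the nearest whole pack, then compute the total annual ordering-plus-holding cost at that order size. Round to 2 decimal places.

Optimal lot size Q* = (2 × 50,550 × €432 / €6.3)^½ ≈ 2,632.98 → Q = 2,633 packs
Annual ordering cost = (D/Q)·S = (50,550/2,633) × 432 = €8,293.81
Annual holding cost  = (Q/2)·H = (2,633/2) × 6.3 = €8,293.95
Total = €8,293.81 + €8,293.95 = €16,587.76

€16,587.76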